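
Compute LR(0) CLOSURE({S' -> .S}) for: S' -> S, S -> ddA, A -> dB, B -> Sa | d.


Start: S' -> .S
For each item with dot before a nonterminal B, add B -> .γ for every B-production
Closure: [S' -> .S, S -> .ddA]


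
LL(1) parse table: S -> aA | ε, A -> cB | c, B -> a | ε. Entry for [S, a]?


For [S, a]: 'a' ∈ FIRST(aA)
Entry: S -> aA


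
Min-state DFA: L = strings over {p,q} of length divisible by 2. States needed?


Track length mod 2: states 0..1, accept at 0
Minimal DFA: 2 states


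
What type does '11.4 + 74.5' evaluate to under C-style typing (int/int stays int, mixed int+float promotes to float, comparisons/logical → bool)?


Operand types: float + float
Rule: mixed int/float promotes to float; int/int stays int
Result type: float


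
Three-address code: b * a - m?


Break into single-operator statements:
t1 = b * a
t2 = t1 - m


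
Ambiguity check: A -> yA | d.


right-linear, alternatives start with distinct terminals 'y' vs 'd': unique leftmost derivation
Unambiguous


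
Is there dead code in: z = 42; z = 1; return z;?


first assignment to z is overwritten before any read
Dead: 'z = 42'


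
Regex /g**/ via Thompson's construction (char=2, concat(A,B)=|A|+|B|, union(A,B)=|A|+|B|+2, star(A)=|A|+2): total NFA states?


Syntax tree has 1 char leaf(s), 0 union(s), 2 star(s)
chars contribute 1×2 = 2; each union adds +2; each star adds +2
Total: 2 + 0 + 4 = 6 states


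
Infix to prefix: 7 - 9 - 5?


left-to-right (same/higher precedence on left): tree is (- (- 7 9) 5)
Prefix: - - 7 9 5


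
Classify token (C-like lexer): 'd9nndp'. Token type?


Pattern: letter/underscore followed by alphanumerics, not a keyword
Type: IDENTIFIER


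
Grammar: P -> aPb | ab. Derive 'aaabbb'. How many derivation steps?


Derivation: P => aPb => aaPbb => aaabbb
Steps: 3


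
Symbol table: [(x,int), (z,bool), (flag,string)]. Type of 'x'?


Lookup 'x' → type int


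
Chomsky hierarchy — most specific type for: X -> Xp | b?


Left-linear: every RHS is a terminal or one nonterminal followed by a terminal
Classification: Type 3 (Regular)


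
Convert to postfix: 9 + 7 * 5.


* has higher precedence, evaluate 7*5 first
Postfix: 9 7 5 * +


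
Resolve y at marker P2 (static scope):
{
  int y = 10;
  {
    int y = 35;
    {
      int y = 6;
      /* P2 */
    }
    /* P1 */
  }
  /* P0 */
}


y declared in the same block as P2
y = 6


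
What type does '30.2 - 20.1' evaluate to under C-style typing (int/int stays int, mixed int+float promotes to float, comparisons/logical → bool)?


Operand types: float - float
Rule: mixed int/float promotes to float; int/int stays int
Result type: float


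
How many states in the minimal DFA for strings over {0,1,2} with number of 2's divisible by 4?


Track (count of 2) mod 4: states 0..3, accept at 0
Minimal DFA: 4 states


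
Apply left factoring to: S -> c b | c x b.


Common prefix: 'c'
Factored: S -> c S', S' -> b | x b


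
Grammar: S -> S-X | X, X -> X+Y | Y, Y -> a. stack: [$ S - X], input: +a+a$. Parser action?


'+' can extend X; shift to build X -> X+Y
Action: shift


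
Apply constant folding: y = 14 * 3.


14 * 3 = 42 at compile time
Optimized: y = 42


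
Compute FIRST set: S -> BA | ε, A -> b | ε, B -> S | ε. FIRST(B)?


Per alternative of B: FIRST(S) = {b, ε}; FIRST(ε) = {ε}
FIRST(B) = {b, ε}


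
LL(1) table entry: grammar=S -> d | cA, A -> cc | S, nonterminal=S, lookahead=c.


For [S, c]: 'c' ∈ FIRST(cA)
Entry: S -> cA


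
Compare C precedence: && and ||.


'&&' is logical AND (level 2); '||' is logical OR (level 1)
Higher level binds tighter
'&&' has higher precedence than '||'


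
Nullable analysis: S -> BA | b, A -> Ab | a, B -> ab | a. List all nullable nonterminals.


A nonterminal is nullable iff some alternative derives ε (directly, or every symbol in it is nullable)
Nullable: {}


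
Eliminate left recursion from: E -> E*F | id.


Left-recursive alternatives: E*F; non-recursive: id
Introduce E': E -> idE', E' -> *FE' | ε


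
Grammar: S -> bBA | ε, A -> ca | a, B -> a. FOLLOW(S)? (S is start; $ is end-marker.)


$ ∈ FOLLOW(S). For each A -> αBβ: add FIRST(β)\{ε} to FOLLOW(B); if β nullable, add FOLLOW(A).
FOLLOW(S) = {$}


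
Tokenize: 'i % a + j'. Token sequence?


Scan left to right, longest-match per lexeme
Tokens: ID(i), OP(%), ID(a), OP(+), ID(j)


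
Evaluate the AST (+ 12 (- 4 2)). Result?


Evaluate inner: (- 4 2) = 2
Evaluate root: (+ 12 2) = 14
Result: 14


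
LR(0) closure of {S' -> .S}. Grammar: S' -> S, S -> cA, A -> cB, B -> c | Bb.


Start: S' -> .S
For each item with dot before a nonterminal B, add B -> .γ for every B-production
Closure: [S' -> .S, S -> .cA]


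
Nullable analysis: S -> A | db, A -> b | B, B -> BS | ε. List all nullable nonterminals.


A nonterminal is nullable iff some alternative derives ε (directly, or every symbol in it is nullable)
Nullable: {A, B, S}


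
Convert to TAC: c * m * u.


Break into single-operator statements:
t1 = c * m
t2 = t1 * u


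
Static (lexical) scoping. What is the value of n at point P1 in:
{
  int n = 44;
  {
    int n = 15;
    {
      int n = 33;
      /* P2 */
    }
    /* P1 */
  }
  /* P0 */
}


n declared in the same block as P1
n = 15


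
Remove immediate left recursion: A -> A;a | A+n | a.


Left-recursive alternatives: A;a, A+n; non-recursive: a
Introduce A': A -> aA', A' -> ;aA' | +nA' | ε


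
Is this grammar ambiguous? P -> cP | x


right-linear, alternatives start with distinct terminals 'c' vs 'x': unique leftmost derivation
Unambiguous


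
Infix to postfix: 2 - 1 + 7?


Left to right (same or higher precedence on left)
Postfix: 2 1 - 7 +


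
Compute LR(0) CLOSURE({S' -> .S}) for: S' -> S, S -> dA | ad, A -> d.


Start: S' -> .S
For each item with dot before a nonterminal B, add B -> .γ for every B-production
Closure: [S' -> .S, S -> .dA, S -> .ad]


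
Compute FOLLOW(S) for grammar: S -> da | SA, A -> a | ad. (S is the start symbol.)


$ ∈ FOLLOW(S). For each A -> αBβ: add FIRST(β)\{ε} to FOLLOW(B); if β nullable, add FOLLOW(A).
FOLLOW(S) = {$, a}


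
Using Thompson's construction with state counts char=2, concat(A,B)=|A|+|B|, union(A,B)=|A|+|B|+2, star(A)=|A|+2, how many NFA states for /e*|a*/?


Syntax tree has 2 char leaf(s), 1 union(s), 2 star(s)
chars contribute 2×2 = 4; each union adds +2; each star adds +2
Total: 4 + 2 + 4 = 10 states


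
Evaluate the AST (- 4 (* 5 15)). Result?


Evaluate inner: (* 5 15) = 75
Evaluate root: (- 4 75) = -71
Result: -71


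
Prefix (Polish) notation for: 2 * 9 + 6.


left-to-right (same/higher precedence on left): tree is (+ (* 2 9) 6)
Prefix: + * 2 9 6


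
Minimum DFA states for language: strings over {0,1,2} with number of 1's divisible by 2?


Track (count of 1) mod 2: states 0..1, accept at 0
Minimal DFA: 2 states


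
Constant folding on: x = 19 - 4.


19 - 4 = 15 at compile time
Optimized: x = 15


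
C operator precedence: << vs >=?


'<<' is shift (level 8); '>=' is relational (level 7)
Higher level binds tighter
'<<' has higher precedence than '>='


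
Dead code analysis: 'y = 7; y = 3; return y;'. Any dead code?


first assignment to y is overwritten before any read
Dead: 'y = 7'


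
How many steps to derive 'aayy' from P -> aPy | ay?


Derivation: P => aPy => aayy
Steps: 2


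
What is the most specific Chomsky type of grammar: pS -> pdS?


LHS has context (more than one symbol) and |LHS| ≤ |RHS|
Classification: Type 1 (Context-Sensitive)


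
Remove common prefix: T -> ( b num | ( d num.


Common prefix: '('
Factored: T -> ( T', T' -> b num | d num


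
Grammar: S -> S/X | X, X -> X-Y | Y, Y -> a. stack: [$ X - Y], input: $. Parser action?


handle 'X-Y' on top
Action: reduce (X -> X-Y)


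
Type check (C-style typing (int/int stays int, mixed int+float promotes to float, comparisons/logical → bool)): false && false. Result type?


Operand types: bool && bool
Rule: logical operators take bool operands and yield bool
Result type: bool


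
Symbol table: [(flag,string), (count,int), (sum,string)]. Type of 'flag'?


Lookup 'flag' → type string


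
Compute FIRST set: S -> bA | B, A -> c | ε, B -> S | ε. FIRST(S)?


Per alternative of S: FIRST(bA) = {b}; FIRST(B) = {b, ε}
FIRST(S) = {b, ε}


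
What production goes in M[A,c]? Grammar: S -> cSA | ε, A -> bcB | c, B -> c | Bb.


For [A, c]: 'c' ∈ FIRST(c)
Entry: A -> c


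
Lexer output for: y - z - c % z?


Scan left to right, longest-match per lexeme
Tokens: ID(y), OP(-), ID(z), OP(-), ID(c), OP(%), ID(z)


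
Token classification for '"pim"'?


Pattern: double-quoted sequence
Type: STRING_LITERAL


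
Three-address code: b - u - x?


Break into single-operator statements:
t1 = b - u
t2 = t1 - x


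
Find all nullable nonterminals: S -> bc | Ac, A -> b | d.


A nonterminal is nullable iff some alternative derives ε (directly, or every symbol in it is nullable)
Nullable: {}


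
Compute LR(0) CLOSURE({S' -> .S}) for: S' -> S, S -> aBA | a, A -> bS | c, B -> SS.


Start: S' -> .S
For each item with dot before a nonterminal B, add B -> .γ for every B-production
Closure: [S' -> .S, S -> .aBA, S -> .a]


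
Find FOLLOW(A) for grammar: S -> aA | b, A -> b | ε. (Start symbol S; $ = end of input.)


$ ∈ FOLLOW(S). For each A -> αBβ: add FIRST(β)\{ε} to FOLLOW(B); if β nullable, add FOLLOW(A).
FOLLOW(A) = {$}


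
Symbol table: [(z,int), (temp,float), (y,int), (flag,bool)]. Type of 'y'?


Lookup 'y' → type int


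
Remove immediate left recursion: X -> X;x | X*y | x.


Left-recursive alternatives: X;x, X*y; non-recursive: x
Introduce X': X -> xX', X' -> ;xX' | *yX' | ε


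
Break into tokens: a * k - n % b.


Scan left to right, longest-match per lexeme
Tokens: ID(a), OP(*), ID(k), OP(-), ID(n), OP(%), ID(b)


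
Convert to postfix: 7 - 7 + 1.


Left to right (same or higher precedence on left)
Postfix: 7 7 - 1 +


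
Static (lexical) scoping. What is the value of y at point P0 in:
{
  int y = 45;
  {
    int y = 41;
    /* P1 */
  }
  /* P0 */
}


y declared in the same block as P0
y = 45


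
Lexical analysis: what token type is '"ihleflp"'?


Pattern: double-quoted sequence
Type: STRING_LITERAL


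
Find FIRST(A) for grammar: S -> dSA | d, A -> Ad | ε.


Per alternative of A: FIRST(Ad) = {d}; FIRST(ε) = {ε}
FIRST(A) = {d, ε}


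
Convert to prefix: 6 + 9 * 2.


'*' binds tighter: tree is (+ 6 (* 9 2))
Prefix: + 6 * 9 2


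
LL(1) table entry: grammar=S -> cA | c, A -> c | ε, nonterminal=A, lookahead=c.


For [A, c]: 'c' ∈ FIRST(c)
Entry: A -> c


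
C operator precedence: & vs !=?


'!=' is equality (level 6); '&' is bitwise AND (level 5)
Higher level binds tighter
'!=' has higher precedence than '&'


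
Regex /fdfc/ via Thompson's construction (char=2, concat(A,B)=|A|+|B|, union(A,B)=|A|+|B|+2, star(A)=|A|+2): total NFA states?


Syntax tree has 4 char leaf(s), 0 union(s), 0 star(s)
chars contribute 4×2 = 8; each union adds +2; each star adds +2
Total: 8 + 0 + 0 = 8 states


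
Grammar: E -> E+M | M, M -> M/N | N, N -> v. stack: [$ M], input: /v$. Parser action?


shift '/' to continue M -> M/N
Action: shift


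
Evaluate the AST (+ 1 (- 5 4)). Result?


Evaluate inner: (- 5 4) = 1
Evaluate root: (+ 1 1) = 2
Result: 2


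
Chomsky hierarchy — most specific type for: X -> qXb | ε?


Single nonterminal LHS, but q^n b^n is not regular
Classification: Type 2 (Context-Free)


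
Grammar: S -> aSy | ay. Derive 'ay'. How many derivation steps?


Derivation: S => ay
Steps: 1


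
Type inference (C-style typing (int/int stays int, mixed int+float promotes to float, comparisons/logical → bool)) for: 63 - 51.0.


Operand types: int - float
Rule: mixed int/float promotes to float; int/int stays int
Result type: float


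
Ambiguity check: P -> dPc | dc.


balanced d^n…c^n: each string has a unique parse
Unambiguous


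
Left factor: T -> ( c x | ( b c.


Common prefix: '('
Factored: T -> ( T', T' -> c x | b c


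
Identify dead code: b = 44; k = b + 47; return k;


b is read by k's definition; k is returned
No dead code


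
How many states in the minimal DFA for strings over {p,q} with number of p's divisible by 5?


Track (count of p) mod 5: states 0..4, accept at 0
Minimal DFA: 5 states


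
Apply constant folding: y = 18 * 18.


18 * 18 = 324 at compile time
Optimized: y = 324


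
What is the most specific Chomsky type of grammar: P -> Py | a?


Left-linear: every RHS is a terminal or one nonterminal followed by a terminal
Classification: Type 3 (Regular)


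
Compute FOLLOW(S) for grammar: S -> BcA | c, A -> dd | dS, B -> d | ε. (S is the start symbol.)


$ ∈ FOLLOW(S). For each A -> αBβ: add FIRST(β)\{ε} to FOLLOW(B); if β nullable, add FOLLOW(A).
FOLLOW(S) = {$}


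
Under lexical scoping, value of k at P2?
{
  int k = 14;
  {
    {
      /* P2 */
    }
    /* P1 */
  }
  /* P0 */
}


P2's block does not declare k; resolves to the enclosing declaration at depth 0
k = 14


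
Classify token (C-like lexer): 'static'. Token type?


Pattern: reserved word
Type: KEYWORD


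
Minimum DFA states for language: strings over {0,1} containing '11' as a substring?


KMP-style automaton: 2 progress states + 1 absorbing accept = 3
Minimal DFA: 3 states


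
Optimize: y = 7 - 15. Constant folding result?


7 - 15 = -8 at compile time
Optimized: y = -8


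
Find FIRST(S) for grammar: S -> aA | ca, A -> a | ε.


Per alternative of S: FIRST(aA) = {a}; FIRST(ca) = {c}
FIRST(S) = {a, c}


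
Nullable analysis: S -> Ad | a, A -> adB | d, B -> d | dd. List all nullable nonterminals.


A nonterminal is nullable iff some alternative derives ε (directly, or every symbol in it is nullable)
Nullable: {}


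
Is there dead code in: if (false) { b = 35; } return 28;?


condition is constant false, so the whole block is unreachable
Dead: 'if (false) { b = 35; }'


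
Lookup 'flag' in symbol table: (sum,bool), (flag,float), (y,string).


Lookup 'flag' → type float


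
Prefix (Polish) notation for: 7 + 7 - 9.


left-to-right (same/higher precedence on left): tree is (- (+ 7 7) 9)
Prefix: - + 7 7 9


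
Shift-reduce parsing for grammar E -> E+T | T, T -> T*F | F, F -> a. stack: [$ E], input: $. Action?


start symbol E on stack, input exhausted
Action: accept


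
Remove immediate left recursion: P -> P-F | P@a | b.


Left-recursive alternatives: P-F, P@a; non-recursive: b
Introduce P': P -> bP', P' -> -FP' | @aP' | ε


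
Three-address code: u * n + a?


Break into single-operator statements:
t1 = u * n
t2 = t1 + a


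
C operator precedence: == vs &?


'==' is equality (level 6); '&' is bitwise AND (level 5)
Higher level binds tighter
'==' has higher precedence than '&'


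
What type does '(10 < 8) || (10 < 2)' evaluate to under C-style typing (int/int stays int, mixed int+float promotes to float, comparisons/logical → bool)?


Operand types: bool || bool
Rule: logical operators take bool operands and yield bool
Result type: bool


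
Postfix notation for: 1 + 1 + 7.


Left to right (same or higher precedence on left)
Postfix: 1 1 + 7 +


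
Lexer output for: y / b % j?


Scan left to right, longest-match per lexeme
Tokens: ID(y), OP(/), ID(b), OP(%), ID(j)


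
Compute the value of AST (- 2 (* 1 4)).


Evaluate inner: (* 1 4) = 4
Evaluate root: (- 2 4) = -2
Result: -2


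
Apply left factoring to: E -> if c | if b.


Common prefix: 'if'
Factored: E -> if E', E' -> c | b


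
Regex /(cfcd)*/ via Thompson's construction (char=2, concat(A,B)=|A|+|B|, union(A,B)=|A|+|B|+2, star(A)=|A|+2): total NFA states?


Syntax tree has 4 char leaf(s), 0 union(s), 1 star(s)
chars contribute 4×2 = 8; each union adds +2; each star adds +2
Total: 8 + 0 + 2 = 10 states


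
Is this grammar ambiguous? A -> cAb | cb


balanced c^n…b^n: each string has a unique parse
Unambiguous


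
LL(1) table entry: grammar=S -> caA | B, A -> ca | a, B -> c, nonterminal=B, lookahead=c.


For [B, c]: 'c' ∈ FIRST(c)
Entry: B -> c


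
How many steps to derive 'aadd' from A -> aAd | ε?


Derivation: A => aAd => aaAdd => aadd
Steps: 3


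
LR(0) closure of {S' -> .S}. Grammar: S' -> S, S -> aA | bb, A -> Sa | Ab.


Start: S' -> .S
For each item with dot before a nonterminal B, add B -> .γ for every B-production
Closure: [S' -> .S, S -> .aA, S -> .bb]


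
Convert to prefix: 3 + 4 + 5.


left-to-right (same/higher precedence on left): tree is (+ (+ 3 4) 5)
Prefix: + + 3 4 5


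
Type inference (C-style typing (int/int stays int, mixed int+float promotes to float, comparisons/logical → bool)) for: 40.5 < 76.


Operand types: float < int
Rule: comparison yields bool
Result type: bool


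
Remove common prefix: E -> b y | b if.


Common prefix: 'b'
Factored: E -> b E', E' -> y | if


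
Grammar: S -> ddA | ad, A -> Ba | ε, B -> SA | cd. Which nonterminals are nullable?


A nonterminal is nullable iff some alternative derives ε (directly, or every symbol in it is nullable)
Nullable: {A}


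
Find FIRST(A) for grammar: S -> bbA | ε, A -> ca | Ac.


Per alternative of A: FIRST(ca) = {c}; FIRST(Ac) = {c}
FIRST(A) = {c}


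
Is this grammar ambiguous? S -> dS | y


right-linear, alternatives start with distinct terminals 'd' vs 'y': unique leftmost derivation
Unambiguous


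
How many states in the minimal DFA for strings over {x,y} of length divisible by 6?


Track length mod 6: states 0..5, accept at 0
Minimal DFA: 6 states


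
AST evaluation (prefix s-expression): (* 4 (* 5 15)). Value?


Evaluate inner: (* 5 15) = 75
Evaluate root: (* 4 75) = 300
Result: 300


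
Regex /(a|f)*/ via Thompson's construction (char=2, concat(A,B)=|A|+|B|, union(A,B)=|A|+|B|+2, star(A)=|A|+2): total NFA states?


Syntax tree has 2 char leaf(s), 1 union(s), 1 star(s)
chars contribute 2×2 = 4; each union adds +2; each star adds +2
Total: 4 + 2 + 2 = 8 states


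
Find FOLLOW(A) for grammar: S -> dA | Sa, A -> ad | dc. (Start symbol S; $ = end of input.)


$ ∈ FOLLOW(S). For each A -> αBβ: add FIRST(β)\{ε} to FOLLOW(B); if β nullable, add FOLLOW(A).
FOLLOW(A) = {$, a}


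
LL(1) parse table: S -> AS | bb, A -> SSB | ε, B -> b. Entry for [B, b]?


For [B, b]: 'b' ∈ FIRST(b)
Entry: B -> b


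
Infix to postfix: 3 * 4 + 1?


Left to right (same or higher precedence on left)
Postfix: 3 4 * 1 +


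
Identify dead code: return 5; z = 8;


statement follows a return and is unreachable
Dead: 'z = 8'


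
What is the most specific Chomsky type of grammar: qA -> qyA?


LHS has context (more than one symbol) and |LHS| ≤ |RHS|
Classification: Type 1 (Context-Sensitive)


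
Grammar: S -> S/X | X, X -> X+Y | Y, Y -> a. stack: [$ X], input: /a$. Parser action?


lookahead ∉ {+} so X won't extend; reduce S -> X
Action: reduce (S -> X)


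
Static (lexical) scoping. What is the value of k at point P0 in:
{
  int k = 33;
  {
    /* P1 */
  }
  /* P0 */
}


k declared in the same block as P0
k = 33


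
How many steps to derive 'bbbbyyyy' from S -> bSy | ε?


Derivation: S => bSy => bbSyy => bbbSyyy => bbbbSyyyy => bbbbyyyy
Steps: 5


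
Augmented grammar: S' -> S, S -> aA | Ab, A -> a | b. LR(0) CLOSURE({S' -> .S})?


Start: S' -> .S
For each item with dot before a nonterminal B, add B -> .γ for every B-production
Closure: [S' -> .S, S -> .aA, S -> .Ab, A -> .a, A -> .b]


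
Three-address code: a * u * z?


Break into single-operator statements:
t1 = a * u
t2 = t1 * z


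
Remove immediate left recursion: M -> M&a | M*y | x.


Left-recursive alternatives: M&a, M*y; non-recursive: x
Introduce M': M -> xM', M' -> &aM' | *yM' | ε


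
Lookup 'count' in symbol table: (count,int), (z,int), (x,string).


Lookup 'count' → type int


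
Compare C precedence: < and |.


'<' is relational (level 7); '|' is bitwise OR (level 3)
Higher level binds tighter
'<' has higher precedence than '|'


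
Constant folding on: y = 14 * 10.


14 * 10 = 140 at compile time
Optimized: y = 140


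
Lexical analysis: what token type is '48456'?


Pattern: digits only
Type: INTEGER_LITERAL


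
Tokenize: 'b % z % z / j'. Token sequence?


Scan left to right, longest-match per lexeme
Tokens: ID(b), OP(%), ID(z), OP(%), ID(z), OP(/), ID(j)


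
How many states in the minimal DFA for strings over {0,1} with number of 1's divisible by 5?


Track (count of 1) mod 5: states 0..4, accept at 0
Minimal DFA: 5 states


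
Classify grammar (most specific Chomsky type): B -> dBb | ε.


Single nonterminal LHS, but d^n b^n is not regular
Classification: Type 2 (Context-Free)


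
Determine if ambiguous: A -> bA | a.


right-linear, alternatives start with distinct terminals 'b' vs 'a': unique leftmost derivation
Unambiguous


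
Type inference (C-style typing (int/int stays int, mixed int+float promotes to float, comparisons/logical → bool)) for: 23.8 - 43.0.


Operand types: float - float
Rule: mixed int/float promotes to float; int/int stays int
Result type: float


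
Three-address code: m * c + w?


Break into single-operator statements:
t1 = m * c
t2 = t1 + w


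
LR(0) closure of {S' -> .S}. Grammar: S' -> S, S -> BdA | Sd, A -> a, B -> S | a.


Start: S' -> .S
For each item with dot before a nonterminal B, add B -> .γ for every B-production
Closure: [S' -> .S, S -> .BdA, S -> .Sd, B -> .S, B -> .a]


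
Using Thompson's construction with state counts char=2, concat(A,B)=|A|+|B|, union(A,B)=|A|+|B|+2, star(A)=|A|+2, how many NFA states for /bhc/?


Syntax tree has 3 char leaf(s), 0 union(s), 0 star(s)
chars contribute 3×2 = 6; each union adds +2; each star adds +2
Total: 6 + 0 + 0 = 6 states


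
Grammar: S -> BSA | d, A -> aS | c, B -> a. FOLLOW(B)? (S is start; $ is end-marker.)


$ ∈ FOLLOW(S). For each A -> αBβ: add FIRST(β)\{ε} to FOLLOW(B); if β nullable, add FOLLOW(A).
FOLLOW(B) = {a, d}


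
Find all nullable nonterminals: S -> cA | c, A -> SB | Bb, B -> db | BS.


A nonterminal is nullable iff some alternative derives ε (directly, or every symbol in it is nullable)
Nullable: {}


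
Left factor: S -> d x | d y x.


Common prefix: 'd'
Factored: S -> d S', S' -> x | y x


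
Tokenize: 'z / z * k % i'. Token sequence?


Scan left to right, longest-match per lexeme
Tokens: ID(z), OP(/), ID(z), OP(*), ID(k), OP(%), ID(i)


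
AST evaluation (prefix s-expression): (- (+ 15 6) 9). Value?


Evaluate inner: (+ 15 6) = 21
Evaluate root: (- 21 9) = 12
Result: 12


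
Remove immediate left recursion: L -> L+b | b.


Left-recursive alternatives: L+b; non-recursive: b
Introduce L': L -> bL', L' -> +bL' | ε


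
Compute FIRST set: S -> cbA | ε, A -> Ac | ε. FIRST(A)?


Per alternative of A: FIRST(Ac) = {c}; FIRST(ε) = {ε}
FIRST(A) = {c, ε}


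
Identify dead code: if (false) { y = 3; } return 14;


condition is constant false, so the whole block is unreachable
Dead: 'if (false) { y = 3; }'


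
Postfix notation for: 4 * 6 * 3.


Left to right (same or higher precedence on left)
Postfix: 4 6 * 3 *


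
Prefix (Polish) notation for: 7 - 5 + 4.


left-to-right (same/higher precedence on left): tree is (+ (- 7 5) 4)
Prefix: + - 7 5 4


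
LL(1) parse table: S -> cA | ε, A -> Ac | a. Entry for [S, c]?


For [S, c]: 'c' ∈ FIRST(cA)
Entry: S -> cA


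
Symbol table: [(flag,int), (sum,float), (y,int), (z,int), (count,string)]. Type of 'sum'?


Lookup 'sum' → type float


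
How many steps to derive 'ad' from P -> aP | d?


Derivation: P => aP => ad
Steps: 2


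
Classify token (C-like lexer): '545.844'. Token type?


Pattern: digits with a decimal point
Type: FLOAT_LITERAL


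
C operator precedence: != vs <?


'<' is relational (level 7); '!=' is equality (level 6)
Higher level binds tighter
'<' has higher precedence than '!='


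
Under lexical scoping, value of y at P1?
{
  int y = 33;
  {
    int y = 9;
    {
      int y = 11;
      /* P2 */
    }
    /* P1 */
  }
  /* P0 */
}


y declared in the same block as P1
y = 9


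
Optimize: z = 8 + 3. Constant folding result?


8 + 3 = 11 at compile time
Optimized: z = 11


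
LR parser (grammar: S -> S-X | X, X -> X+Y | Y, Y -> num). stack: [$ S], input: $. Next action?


start symbol S on stack, input exhausted
Action: accept


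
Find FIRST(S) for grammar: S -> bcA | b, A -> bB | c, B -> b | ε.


Per alternative of S: FIRST(bcA) = {b}; FIRST(b) = {b}
FIRST(S) = {b}


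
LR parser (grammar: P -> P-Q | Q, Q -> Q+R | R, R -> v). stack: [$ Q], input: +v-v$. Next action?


shift '+' to continue Q -> Q+R
Action: shift


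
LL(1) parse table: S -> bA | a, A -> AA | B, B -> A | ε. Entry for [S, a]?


For [S, a]: 'a' ∈ FIRST(a)
Entry: S -> a


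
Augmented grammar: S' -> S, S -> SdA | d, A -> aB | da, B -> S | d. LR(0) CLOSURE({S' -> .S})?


Start: S' -> .S
For each item with dot before a nonterminal B, add B -> .γ for every B-production
Closure: [S' -> .S, S -> .SdA, S -> .d]


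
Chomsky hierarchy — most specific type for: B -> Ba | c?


Left-linear: every RHS is a terminal or one nonterminal followed by a terminal
Classification: Type 3 (Regular)


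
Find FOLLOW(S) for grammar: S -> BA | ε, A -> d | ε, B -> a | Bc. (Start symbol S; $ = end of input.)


$ ∈ FOLLOW(S). For each A -> αBβ: add FIRST(β)\{ε} to FOLLOW(B); if β nullable, add FOLLOW(A).
FOLLOW(S) = {$}


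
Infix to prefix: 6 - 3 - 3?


left-to-right (same/higher precedence on left): tree is (- (- 6 3) 3)
Prefix: - - 6 3 3


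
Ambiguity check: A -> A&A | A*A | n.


'n&n*n' has two parse trees (no precedence encoded between & and *)
Ambiguous


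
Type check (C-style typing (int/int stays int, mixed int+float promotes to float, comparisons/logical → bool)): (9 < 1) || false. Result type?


Operand types: bool || bool
Rule: logical operators take bool operands and yield bool
Result type: bool


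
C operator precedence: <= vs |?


'<=' is relational (level 7); '|' is bitwise OR (level 3)
Higher level binds tighter
'<=' has higher precedence than '|'


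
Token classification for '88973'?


Pattern: digits only
Type: INTEGER_LITERAL


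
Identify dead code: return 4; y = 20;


statement follows a return and is unreachable
Dead: 'y = 20'


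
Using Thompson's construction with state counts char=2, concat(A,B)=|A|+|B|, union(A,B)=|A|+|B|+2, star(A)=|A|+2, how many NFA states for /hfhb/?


Syntax tree has 4 char leaf(s), 0 union(s), 0 star(s)
chars contribute 4×2 = 8; each union adds +2; each star adds +2
Total: 8 + 0 + 0 = 8 states


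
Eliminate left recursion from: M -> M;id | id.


Left-recursive alternatives: M;id; non-recursive: id
Introduce M': M -> idM', M' -> ;idM' | ε


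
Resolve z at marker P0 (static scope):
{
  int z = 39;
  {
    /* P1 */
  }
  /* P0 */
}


z declared in the same block as P0
z = 39


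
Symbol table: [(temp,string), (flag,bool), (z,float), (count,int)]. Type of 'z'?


Lookup 'z' → type float


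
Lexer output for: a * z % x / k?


Scan left to right, longest-match per lexeme
Tokens: ID(a), OP(*), ID(z), OP(%), ID(x), OP(/), ID(k)


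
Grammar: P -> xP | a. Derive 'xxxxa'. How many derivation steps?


Derivation: P => xP => xxP => xxxP => xxxxP => xxxxa
Steps: 5


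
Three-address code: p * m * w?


Break into single-operator statements:
t1 = p * m
t2 = t1 * w


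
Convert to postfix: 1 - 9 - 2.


Left to right (same or higher precedence on left)
Postfix: 1 9 - 2 -


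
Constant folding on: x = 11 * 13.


11 * 13 = 143 at compile time
Optimized: x = 143


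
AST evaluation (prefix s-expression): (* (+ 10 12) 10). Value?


Evaluate inner: (+ 10 12) = 22
Evaluate root: (* 22 10) = 220
Result: 220


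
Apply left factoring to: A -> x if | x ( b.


Common prefix: 'x'
Factored: A -> x A', A' -> if | ( b


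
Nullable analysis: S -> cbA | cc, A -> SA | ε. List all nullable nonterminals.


A nonterminal is nullable iff some alternative derives ε (directly, or every symbol in it is nullable)
Nullable: {A}


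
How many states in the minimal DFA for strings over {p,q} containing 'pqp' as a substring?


KMP-style automaton: 3 progress states + 1 absorbing accept = 4
Minimal DFA: 4 states


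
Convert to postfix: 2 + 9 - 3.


Left to right (same or higher precedence on left)
Postfix: 2 9 + 3 -


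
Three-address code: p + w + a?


Break into single-operator statements:
t1 = p + w
t2 = t1 + a


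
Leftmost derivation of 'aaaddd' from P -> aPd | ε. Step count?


Derivation: P => aPd => aaPdd => aaaPddd => aaaddd
Steps: 4


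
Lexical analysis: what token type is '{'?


Pattern: delimiter/punctuation
Type: PUNCTUATION


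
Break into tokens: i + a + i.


Scan left to right, longest-match per lexeme
Tokens: ID(i), OP(+), ID(a), OP(+), ID(i)


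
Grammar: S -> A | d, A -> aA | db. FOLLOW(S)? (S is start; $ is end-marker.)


$ ∈ FOLLOW(S). For each A -> αBβ: add FIRST(β)\{ε} to FOLLOW(B); if β nullable, add FOLLOW(A).
FOLLOW(S) = {$}


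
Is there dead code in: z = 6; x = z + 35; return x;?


z is read by x's definition; x is returned
No dead code


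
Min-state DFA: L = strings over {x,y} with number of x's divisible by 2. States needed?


Track (count of x) mod 2: states 0..1, accept at 0
Minimal DFA: 2 states


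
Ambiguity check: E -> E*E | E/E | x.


'x*x/x' has two parse trees (no precedence encoded between * and /)
Ambiguous


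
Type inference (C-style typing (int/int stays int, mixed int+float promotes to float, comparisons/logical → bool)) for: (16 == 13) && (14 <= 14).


Operand types: bool && bool
Rule: logical operators take bool operands and yield bool
Result type: bool


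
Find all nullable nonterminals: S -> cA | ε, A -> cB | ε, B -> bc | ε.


A nonterminal is nullable iff some alternative derives ε (directly, or every symbol in it is nullable)
Nullable: {A, B, S}


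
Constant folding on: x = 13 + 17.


13 + 17 = 30 at compile time
Optimized: x = 30


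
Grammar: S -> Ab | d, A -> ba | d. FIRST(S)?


Per alternative of S: FIRST(Ab) = {b, d}; FIRST(d) = {d}
FIRST(S) = {b, d}


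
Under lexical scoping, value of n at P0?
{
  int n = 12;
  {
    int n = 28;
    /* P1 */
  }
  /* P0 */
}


n declared in the same block as P0
n = 12


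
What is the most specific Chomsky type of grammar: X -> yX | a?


Right-linear: every RHS is a terminal or a terminal followed by one nonterminal
Classification: Type 3 (Regular)


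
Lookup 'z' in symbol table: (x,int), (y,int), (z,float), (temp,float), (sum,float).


Lookup 'z' → type float


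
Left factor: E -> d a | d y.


Common prefix: 'd'
Factored: E -> d E', E' -> a | y


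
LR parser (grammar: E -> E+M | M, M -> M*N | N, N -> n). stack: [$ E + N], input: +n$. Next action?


'N' (not preceded by M*) is the handle for M -> N
Action: reduce (M -> N)


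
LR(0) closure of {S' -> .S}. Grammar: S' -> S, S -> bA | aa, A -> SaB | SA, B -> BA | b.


Start: S' -> .S
For each item with dot before a nonterminal B, add B -> .γ for every B-production
Closure: [S' -> .S, S -> .bA, S -> .aa]


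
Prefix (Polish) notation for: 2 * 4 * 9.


left-to-right (same/higher precedence on left): tree is (* (* 2 4) 9)
Prefix: * * 2 4 9


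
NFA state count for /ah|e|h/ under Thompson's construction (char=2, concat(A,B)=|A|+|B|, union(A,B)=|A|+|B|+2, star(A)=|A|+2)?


Syntax tree has 4 char leaf(s), 2 union(s), 0 star(s)
chars contribute 4×2 = 8; each union adds +2; each star adds +2
Total: 8 + 4 + 0 = 12 states


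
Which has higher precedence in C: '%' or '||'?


'%' is multiplicative (level 10); '||' is logical OR (level 1)
Higher level binds tighter
'%' has higher precedence than '||'


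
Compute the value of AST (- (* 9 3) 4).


Evaluate inner: (* 9 3) = 27
Evaluate root: (- 27 4) = 23
Result: 23


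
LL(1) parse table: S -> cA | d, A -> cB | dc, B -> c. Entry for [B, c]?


For [B, c]: 'c' ∈ FIRST(c)
Entry: B -> c


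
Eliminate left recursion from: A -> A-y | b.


Left-recursive alternatives: A-y; non-recursive: b
Introduce A': A -> bA', A' -> -yA' | ε


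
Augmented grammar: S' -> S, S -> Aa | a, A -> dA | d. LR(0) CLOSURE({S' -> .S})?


Start: S' -> .S
For each item with dot before a nonterminal B, add B -> .γ for every B-production
Closure: [S' -> .S, S -> .Aa, S -> .a, A -> .dA, A -> .d]


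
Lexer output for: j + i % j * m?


Scan left to right, longest-match per lexeme
Tokens: ID(j), OP(+), ID(i), OP(%), ID(j), OP(*), ID(m)


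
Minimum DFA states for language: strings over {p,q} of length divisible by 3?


Track length mod 3: states 0..2, accept at 0
Minimal DFA: 3 states


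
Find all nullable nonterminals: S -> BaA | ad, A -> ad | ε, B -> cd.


A nonterminal is nullable iff some alternative derives ε (directly, or every symbol in it is nullable)
Nullable: {A}


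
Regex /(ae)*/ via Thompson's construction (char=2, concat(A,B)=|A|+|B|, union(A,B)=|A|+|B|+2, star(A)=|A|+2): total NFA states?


Syntax tree has 2 char leaf(s), 0 union(s), 1 star(s)
chars contribute 2×2 = 4; each union adds +2; each star adds +2
Total: 4 + 0 + 2 = 6 states


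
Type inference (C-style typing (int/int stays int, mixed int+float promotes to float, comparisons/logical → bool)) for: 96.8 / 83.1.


Operand types: float / float
Rule: mixed int/float promotes to float; int/int stays int
Result type: float


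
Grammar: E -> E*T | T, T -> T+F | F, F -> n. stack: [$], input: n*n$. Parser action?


no handle on stack; shift 'n'
Action: shift


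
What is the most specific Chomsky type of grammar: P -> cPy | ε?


Single nonterminal LHS, but c^n y^n is not regular
Classification: Type 2 (Context-Free)


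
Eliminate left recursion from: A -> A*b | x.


Left-recursive alternatives: A*b; non-recursive: x
Introduce A': A -> xA', A' -> *bA' | ε


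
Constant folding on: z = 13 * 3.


13 * 3 = 39 at compile time
Optimized: z = 39


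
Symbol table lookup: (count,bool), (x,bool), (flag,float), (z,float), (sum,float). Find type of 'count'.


Lookup 'count' → type bool


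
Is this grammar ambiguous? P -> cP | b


right-linear, alternatives start with distinct terminals 'c' vs 'b': unique leftmost derivation
Unambiguous


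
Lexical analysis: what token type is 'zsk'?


Pattern: letter/underscore followed by alphanumerics, not a keyword
Type: IDENTIFIER


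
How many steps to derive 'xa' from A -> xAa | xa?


Derivation: A => xa
Steps: 1


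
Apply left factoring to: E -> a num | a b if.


Common prefix: 'a'
Factored: E -> a E', E' -> num | b if


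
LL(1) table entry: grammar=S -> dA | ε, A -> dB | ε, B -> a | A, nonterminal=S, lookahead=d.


For [S, d]: 'd' ∈ FIRST(dA)
Entry: S -> dA


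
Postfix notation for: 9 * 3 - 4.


Left to right (same or higher precedence on left)
Postfix: 9 3 * 4 -


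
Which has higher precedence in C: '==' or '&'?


'==' is equality (level 6); '&' is bitwise AND (level 5)
Higher level binds tighter
'==' has higher precedence than '&'


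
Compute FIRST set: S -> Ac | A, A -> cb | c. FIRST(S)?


Per alternative of S: FIRST(Ac) = {c}; FIRST(A) = {c}
FIRST(S) = {c}


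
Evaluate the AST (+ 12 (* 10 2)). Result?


Evaluate inner: (* 10 2) = 20
Evaluate root: (+ 12 20) = 32
Result: 32


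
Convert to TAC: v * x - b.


Break into single-operator statements:
t1 = v * x
t2 = t1 - b


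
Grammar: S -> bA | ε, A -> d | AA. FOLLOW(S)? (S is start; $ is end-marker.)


$ ∈ FOLLOW(S). For each A -> αBβ: add FIRST(β)\{ε} to FOLLOW(B); if β nullable, add FOLLOW(A).
FOLLOW(S) = {$}


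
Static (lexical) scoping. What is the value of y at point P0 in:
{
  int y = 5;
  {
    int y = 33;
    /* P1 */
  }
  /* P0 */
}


y declared in the same block as P0
y = 5


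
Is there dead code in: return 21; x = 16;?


statement follows a return and is unreachable
Dead: 'x = 16'


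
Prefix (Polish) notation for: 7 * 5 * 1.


left-to-right (same/higher precedence on left): tree is (* (* 7 5) 1)
Prefix: * * 7 5 1


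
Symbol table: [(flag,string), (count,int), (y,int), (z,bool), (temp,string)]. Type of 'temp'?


Lookup 'temp' → type string


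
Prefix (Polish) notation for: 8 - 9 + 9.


left-to-right (same/higher precedence on left): tree is (+ (- 8 9) 9)
Prefix: + - 8 9 9


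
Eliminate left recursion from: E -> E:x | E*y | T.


Left-recursive alternatives: E:x, E*y; non-recursive: T
Introduce E': E -> TE', E' -> :xE' | *yE' | ε


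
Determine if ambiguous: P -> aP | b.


right-linear, alternatives start with distinct terminals 'a' vs 'b': unique leftmost derivation
Unambiguous


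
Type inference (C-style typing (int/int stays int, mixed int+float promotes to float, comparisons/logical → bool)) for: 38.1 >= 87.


Operand types: float >= int
Rule: comparison yields bool
Result type: bool


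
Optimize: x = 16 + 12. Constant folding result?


16 + 12 = 28 at compile time
Optimized: x = 28


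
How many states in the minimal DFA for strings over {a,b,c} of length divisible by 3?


Track length mod 3: states 0..2, accept at 0
Minimal DFA: 3 states


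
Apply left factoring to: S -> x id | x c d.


Common prefix: 'x'
Factored: S -> x S', S' -> id | c d


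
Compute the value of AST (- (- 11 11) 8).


Evaluate inner: (- 11 11) = 0
Evaluate root: (- 0 8) = -8
Result: -8


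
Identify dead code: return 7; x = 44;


statement follows a return and is unreachable
Dead: 'x = 44'


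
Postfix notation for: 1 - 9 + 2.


Left to right (same or higher precedence on left)
Postfix: 1 9 - 2 +


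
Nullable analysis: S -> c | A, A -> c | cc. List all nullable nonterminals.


A nonterminal is nullable iff some alternative derives ε (directly, or every symbol in it is nullable)
Nullable: {}


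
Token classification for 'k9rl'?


Pattern: letter/underscore followed by alphanumerics, not a keyword
Type: IDENTIFIER


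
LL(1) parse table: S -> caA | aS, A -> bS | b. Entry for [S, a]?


For [S, a]: 'a' ∈ FIRST(aS)
Entry: S -> aS


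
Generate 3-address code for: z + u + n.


Break into single-operator statements:
t1 = z + u
t2 = t1 + n


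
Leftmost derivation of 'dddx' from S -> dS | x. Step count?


Derivation: S => dS => ddS => dddS => dddx
Steps: 4


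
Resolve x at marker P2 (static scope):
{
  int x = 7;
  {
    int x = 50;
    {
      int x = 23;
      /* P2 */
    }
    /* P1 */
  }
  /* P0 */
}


x declared in the same block as P2
x = 23


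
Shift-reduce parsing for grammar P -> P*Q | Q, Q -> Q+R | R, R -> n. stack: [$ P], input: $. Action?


start symbol P on stack, input exhausted
Action: accept
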